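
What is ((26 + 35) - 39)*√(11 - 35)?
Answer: 44*I*√6 ≈ 107.78*I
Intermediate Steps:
((26 + 35) - 39)*√(11 - 35) = (61 - 39)*√(-24) = 22*(2*I*√6) = 44*I*√6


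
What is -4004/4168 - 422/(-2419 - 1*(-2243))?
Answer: 65887/45848 ≈ 1.4371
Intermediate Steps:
-4004/4168 - 422/(-2419 - 1*(-2243)) = -4004*1/4168 - 422/(-2419 + 2243) = -1001/1042 - 422/(-176) = -1001/1042 - 422*(-1/176) = -1001/1042 + 211/88 = 65887/45848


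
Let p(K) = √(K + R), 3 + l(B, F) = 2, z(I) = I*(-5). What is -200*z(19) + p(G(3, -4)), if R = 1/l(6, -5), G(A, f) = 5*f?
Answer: 19000 + I*√21 ≈ 19000.0 + 4.5826*I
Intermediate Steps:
z(I) = -5*I
l(B, F) = -1 (l(B, F) = -3 + 2 = -1)
R = -1 (R = 1/(-1) = -1)
p(K) = √(-1 + K) (p(K) = √(K - 1) = √(-1 + K))
-200*z(19) + p(G(3, -4)) = -(-1000)*19 + √(-1 + 5*(-4)) = -200*(-95) + √(-1 - 20) = 19000 + √(-21) = 19000 + I*√21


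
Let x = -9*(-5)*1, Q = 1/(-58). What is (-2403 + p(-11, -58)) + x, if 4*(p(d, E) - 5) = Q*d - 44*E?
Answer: -397869/232 ≈ -1715.0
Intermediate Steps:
Q = -1/58 ≈ -0.017241
p(d, E) = 5 - 11*E - d/232 (p(d, E) = 5 + (-d/58 - 44*E)/4 = 5 + (-44*E - d/58)/4 = 5 + (-11*E - d/232) = 5 - 11*E - d/232)
x = 45 (x = 45*1 = 45)
(-2403 + p(-11, -58)) + x = (-2403 + (5 - 11*(-58) - 1/232*(-11))) + 45 = (-2403 + (5 + 638 + 11/232)) + 45 = (-2403 + 149187/232) + 45 = -408309/232 + 45 = -397869/232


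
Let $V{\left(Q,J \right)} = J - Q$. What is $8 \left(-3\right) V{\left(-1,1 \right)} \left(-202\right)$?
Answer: $9696$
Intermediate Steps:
$8 \left(-3\right) V{\left(-1,1 \right)} \left(-202\right) = 8 \left(-3\right) \left(1 - -1\right) \left(-202\right) = - 24 \left(1 + 1\right) \left(-202\right) = \left(-24\right) 2 \left(-202\right) = \left(-48\right) \left(-202\right) = 9696$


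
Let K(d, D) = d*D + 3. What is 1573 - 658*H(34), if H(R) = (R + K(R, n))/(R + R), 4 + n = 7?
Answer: 7751/34 ≈ 227.97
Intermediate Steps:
n = 3 (n = -4 + 7 = 3)
K(d, D) = 3 + D*d (K(d, D) = D*d + 3 = 3 + D*d)
H(R) = (3 + 4*R)/(2*R) (H(R) = (R + (3 + 3*R))/(R + R) = (3 + 4*R)/((2*R)) = (3 + 4*R)*(1/(2*R)) = (3 + 4*R)/(2*R))
1573 - 658*H(34) = 1573 - 658*(2 + (3/2)/34) = 1573 - 658*(2 + (3/2)*(1/34)) = 1573 - 658*(2 + 3/68) = 1573 - 658*139/68 = 1573 - 45731/34 = 7751/34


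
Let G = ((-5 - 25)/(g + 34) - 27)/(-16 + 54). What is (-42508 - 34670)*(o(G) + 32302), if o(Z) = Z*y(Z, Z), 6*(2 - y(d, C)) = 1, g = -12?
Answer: -2492898144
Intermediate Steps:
y(d, C) = 11/6 (y(d, C) = 2 - ⅙*1 = 2 - ⅙ = 11/6)
G = -156/209 (G = ((-5 - 25)/(-12 + 34) - 27)/(-16 + 54) = (-30/22 - 27)/38 = (-30*1/22 - 27)*(1/38) = (-15/11 - 27)*(1/38) = -312/11*1/38 = -156/209 ≈ -0.74641)
o(Z) = 11*Z/6 (o(Z) = Z*(11/6) = 11*Z/6)
(-42508 - 34670)*(o(G) + 32302) = (-42508 - 34670)*((11/6)*(-156/209) + 32302) = -77178*(-26/19 + 32302) = -77178*613712/19 = -2492898144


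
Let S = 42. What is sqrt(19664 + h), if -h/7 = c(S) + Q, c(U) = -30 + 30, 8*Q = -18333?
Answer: sqrt(571286)/4 ≈ 188.96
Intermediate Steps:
Q = -18333/8 (Q = (1/8)*(-18333) = -18333/8 ≈ -2291.6)
c(U) = 0
h = 128331/8 (h = -7*(0 - 18333/8) = -7*(-18333/8) = 128331/8 ≈ 16041.)
sqrt(19664 + h) = sqrt(19664 + 128331/8) = sqrt(285643/8) = sqrt(571286)/4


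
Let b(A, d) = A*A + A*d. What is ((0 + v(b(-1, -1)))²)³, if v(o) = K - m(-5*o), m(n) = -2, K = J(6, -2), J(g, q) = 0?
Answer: 64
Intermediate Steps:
K = 0
b(A, d) = A² + A*d
v(o) = 2 (v(o) = 0 - 1*(-2) = 0 + 2 = 2)
((0 + v(b(-1, -1)))²)³ = ((0 + 2)²)³ = (2²)³ = 4³ = 64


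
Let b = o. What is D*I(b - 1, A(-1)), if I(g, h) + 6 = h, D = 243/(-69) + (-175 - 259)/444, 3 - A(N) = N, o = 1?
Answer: 22973/2553 ≈ 8.9984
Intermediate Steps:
A(N) = 3 - N
b = 1
D = -22973/5106 (D = 243*(-1/69) - 434*1/444 = -81/23 - 217/222 = -22973/5106 ≈ -4.4992)
I(g, h) = -6 + h
D*I(b - 1, A(-1)) = -22973*(-6 + (3 - 1*(-1)))/5106 = -22973*(-6 + (3 + 1))/5106 = -22973*(-6 + 4)/5106 = -22973/5106*(-2) = 22973/2553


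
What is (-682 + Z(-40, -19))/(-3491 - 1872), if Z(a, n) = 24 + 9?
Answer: 649/5363 ≈ 0.12101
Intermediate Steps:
Z(a, n) = 33
(-682 + Z(-40, -19))/(-3491 - 1872) = (-682 + 33)/(-3491 - 1872) = -649/(-5363) = -649*(-1/5363) = 649/5363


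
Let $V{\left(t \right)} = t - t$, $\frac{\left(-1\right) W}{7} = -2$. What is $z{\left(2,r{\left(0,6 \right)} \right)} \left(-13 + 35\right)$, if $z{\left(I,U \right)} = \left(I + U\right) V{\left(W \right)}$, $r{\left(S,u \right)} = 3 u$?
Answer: $0$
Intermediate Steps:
$W = 14$ ($W = \left(-7\right) \left(-2\right) = 14$)
$V{\left(t \right)} = 0$
$z{\left(I,U \right)} = 0$ ($z{\left(I,U \right)} = \left(I + U\right) 0 = 0$)
$z{\left(2,r{\left(0,6 \right)} \right)} \left(-13 + 35\right) = 0 \left(-13 + 35\right) = 0 \cdot 22 = 0$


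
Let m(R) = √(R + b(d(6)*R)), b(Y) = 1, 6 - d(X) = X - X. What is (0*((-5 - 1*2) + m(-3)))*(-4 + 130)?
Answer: 0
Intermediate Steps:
d(X) = 6 (d(X) = 6 - (X - X) = 6 - 1*0 = 6 + 0 = 6)
m(R) = √(1 + R) (m(R) = √(R + 1) = √(1 + R))
(0*((-5 - 1*2) + m(-3)))*(-4 + 130) = (0*((-5 - 1*2) + √(1 - 3)))*(-4 + 130) = (0*((-5 - 2) + √(-2)))*126 = (0*(-7 + I*√2))*126 = 0*126 = 0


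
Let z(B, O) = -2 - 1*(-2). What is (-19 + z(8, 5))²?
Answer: 361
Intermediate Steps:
z(B, O) = 0 (z(B, O) = -2 + 2 = 0)
(-19 + z(8, 5))² = (-19 + 0)² = (-19)² = 361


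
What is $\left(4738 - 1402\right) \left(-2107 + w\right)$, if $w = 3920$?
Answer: $6048168$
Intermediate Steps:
$\left(4738 - 1402\right) \left(-2107 + w\right) = \left(4738 - 1402\right) \left(-2107 + 3920\right) = 3336 \cdot 1813 = 6048168$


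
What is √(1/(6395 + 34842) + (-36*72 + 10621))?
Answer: 9*√168558464298/41237 ≈ 89.605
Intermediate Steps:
√(1/(6395 + 34842) + (-36*72 + 10621)) = √(1/41237 + (-2592 + 10621)) = √(1/41237 + 8029) = √(331091874/41237) = 9*√168558464298/41237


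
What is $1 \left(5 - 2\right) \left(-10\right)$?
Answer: $-30$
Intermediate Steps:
$1 \left(5 - 2\right) \left(-10\right) = 1 \cdot 3 \left(-10\right) = 3 \left(-10\right) = -30$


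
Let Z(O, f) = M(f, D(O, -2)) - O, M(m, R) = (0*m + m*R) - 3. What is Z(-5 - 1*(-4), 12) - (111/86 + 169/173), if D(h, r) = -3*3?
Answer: -1670317/14878 ≈ -112.27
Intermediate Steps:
D(h, r) = -9
M(m, R) = -3 + R*m (M(m, R) = (0 + R*m) - 3 = R*m - 3 = -3 + R*m)
Z(O, f) = -3 - O - 9*f (Z(O, f) = (-3 - 9*f) - O = -3 - O - 9*f)
Z(-5 - 1*(-4), 12) - (111/86 + 169/173) = (-3 - (-5 - 1*(-4)) - 9*12) - (111/86 + 169/173) = (-3 - (-5 + 4) - 108) - (111*(1/86) + 169*(1/173)) = (-3 - 1*(-1) - 108) - (111/86 + 169/173) = (-3 + 1 - 108) - 1*33737/14878 = -110 - 33737/14878 = -1670317/14878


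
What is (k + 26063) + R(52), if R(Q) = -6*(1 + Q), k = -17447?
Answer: 8298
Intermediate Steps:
R(Q) = -6 - 6*Q
(k + 26063) + R(52) = (-17447 + 26063) + (-6 - 6*52) = 8616 + (-6 - 312) = 8616 - 318 = 8298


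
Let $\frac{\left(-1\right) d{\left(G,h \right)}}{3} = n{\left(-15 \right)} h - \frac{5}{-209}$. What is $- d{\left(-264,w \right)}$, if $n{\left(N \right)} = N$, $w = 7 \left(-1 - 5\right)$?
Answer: $\frac{395025}{209} \approx 1890.1$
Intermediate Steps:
$w = -42$ ($w = 7 \left(-6\right) = -42$)
$d{\left(G,h \right)} = - \frac{15}{209} + 45 h$ ($d{\left(G,h \right)} = - 3 \left(- 15 h - \frac{5}{-209}\right) = - 3 \left(- 15 h - - \frac{5}{209}\right) = - 3 \left(- 15 h + \frac{5}{209}\right) = - 3 \left(\frac{5}{209} - 15 h\right) = - \frac{15}{209} + 45 h$)
$- d{\left(-264,w \right)} = - (- \frac{15}{209} + 45 \left(-42\right)) = - (- \frac{15}{209} - 1890) = \left(-1\right) \left(- \frac{395025}{209}\right) = \frac{395025}{209}$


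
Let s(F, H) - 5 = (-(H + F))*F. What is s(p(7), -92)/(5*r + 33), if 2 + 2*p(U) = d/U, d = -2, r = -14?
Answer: 4971/1813 ≈ 2.7419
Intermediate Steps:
p(U) = -1 - 1/U (p(U) = -1 + (-2/U)/2 = -1 - 1/U)
s(F, H) = 5 + F*(-F - H) (s(F, H) = 5 + (-(H + F))*F = 5 + (-(F + H))*F = 5 + (-F - H)*F = 5 + F*(-F - H))
s(p(7), -92)/(5*r + 33) = (5 - ((-1 - 1*7)/7)² - 1*(-1 - 1*7)/7*(-92))/(5*(-14) + 33) = (5 - ((-1 - 7)/7)² - 1*(-1 - 7)/7*(-92))/(-70 + 33) = (5 - ((⅐)*(-8))² - 1*(⅐)*(-8)*(-92))/(-37) = (5 - (-8/7)² - 1*(-8/7)*(-92))*(-1/37) = (5 - 1*64/49 - 736/7)*(-1/37) = (5 - 64/49 - 736/7)*(-1/37) = -4971/49*(-1/37) = 4971/1813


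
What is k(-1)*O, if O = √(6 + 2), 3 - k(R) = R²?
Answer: 4*√2 ≈ 5.6569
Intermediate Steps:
k(R) = 3 - R²
O = 2*√2 (O = √8 = 2*√2 ≈ 2.8284)
k(-1)*O = (3 - 1*(-1)²)*(2*√2) = (3 - 1*1)*(2*√2) = (3 - 1)*(2*√2) = 2*(2*√2) = 4*√2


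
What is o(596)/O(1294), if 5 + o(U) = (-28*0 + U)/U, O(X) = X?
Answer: -2/647 ≈ -0.0030912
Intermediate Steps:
o(U) = -4 (o(U) = -5 + (-28*0 + U)/U = -5 + (0 + U)/U = -5 + U/U = -5 + 1 = -4)
o(596)/O(1294) = -4/1294 = -4*1/1294 = -2/647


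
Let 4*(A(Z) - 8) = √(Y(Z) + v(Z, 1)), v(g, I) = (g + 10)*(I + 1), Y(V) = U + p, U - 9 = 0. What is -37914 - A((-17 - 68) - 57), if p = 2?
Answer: -37922 - I*√253/4 ≈ -37922.0 - 3.9765*I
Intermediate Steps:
U = 9 (U = 9 + 0 = 9)
Y(V) = 11 (Y(V) = 9 + 2 = 11)
v(g, I) = (1 + I)*(10 + g) (v(g, I) = (10 + g)*(1 + I) = (1 + I)*(10 + g))
A(Z) = 8 + √(31 + 2*Z)/4 (A(Z) = 8 + √(11 + (10 + Z + 10*1 + 1*Z))/4 = 8 + √(11 + (10 + Z + 10 + Z))/4 = 8 + √(11 + (20 + 2*Z))/4 = 8 + √(31 + 2*Z)/4)
-37914 - A((-17 - 68) - 57) = -37914 - (8 + √(31 + 2*((-17 - 68) - 57))/4) = -37914 - (8 + √(31 + 2*(-85 - 57))/4) = -37914 - (8 + √(31 + 2*(-142))/4) = -37914 - (8 + √(31 - 284)/4) = -37914 - (8 + √(-253)/4) = -37914 - (8 + (I*√253)/4) = -37914 - (8 + I*√253/4) = -37914 + (-8 - I*√253/4) = -37922 - I*√253/4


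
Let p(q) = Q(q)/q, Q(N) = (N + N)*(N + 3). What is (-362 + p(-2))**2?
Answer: 129600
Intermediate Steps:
Q(N) = 2*N*(3 + N) (Q(N) = (2*N)*(3 + N) = 2*N*(3 + N))
p(q) = 6 + 2*q (p(q) = (2*q*(3 + q))/q = 6 + 2*q)
(-362 + p(-2))**2 = (-362 + (6 + 2*(-2)))**2 = (-362 + (6 - 4))**2 = (-362 + 2)**2 = (-360)**2 = 129600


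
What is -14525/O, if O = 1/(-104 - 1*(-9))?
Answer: 1379875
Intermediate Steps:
O = -1/95 (O = 1/(-104 + 9) = 1/(-95) = -1/95 ≈ -0.010526)
-14525/O = -14525/(-1/95) = -14525*(-95) = -175*(-7885) = 1379875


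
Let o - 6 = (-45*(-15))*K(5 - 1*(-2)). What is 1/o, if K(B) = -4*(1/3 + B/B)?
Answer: -1/3594 ≈ -0.00027824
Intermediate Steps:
K(B) = -16/3 (K(B) = -4*(1*(⅓) + 1) = -4*(⅓ + 1) = -4*4/3 = -16/3)
o = -3594 (o = 6 - 45*(-15)*(-16/3) = 6 + 675*(-16/3) = 6 - 3600 = -3594)
1/o = 1/(-3594) = -1/3594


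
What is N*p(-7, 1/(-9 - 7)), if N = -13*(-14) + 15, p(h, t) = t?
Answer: -197/16 ≈ -12.313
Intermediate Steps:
N = 197 (N = 182 + 15 = 197)
N*p(-7, 1/(-9 - 7)) = 197/(-9 - 7) = 197/(-16) = 197*(-1/16) = -197/16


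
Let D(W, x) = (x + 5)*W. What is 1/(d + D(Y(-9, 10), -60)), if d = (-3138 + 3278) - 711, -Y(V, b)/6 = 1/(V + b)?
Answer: -1/241 ≈ -0.0041494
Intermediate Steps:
Y(V, b) = -6/(V + b)
D(W, x) = W*(5 + x) (D(W, x) = (5 + x)*W = W*(5 + x))
d = -571 (d = 140 - 711 = -571)
1/(d + D(Y(-9, 10), -60)) = 1/(-571 + (-6/(-9 + 10))*(5 - 60)) = 1/(-571 - 6/1*(-55)) = 1/(-571 - 6*1*(-55)) = 1/(-571 - 6*(-55)) = 1/(-571 + 330) = 1/(-241) = -1/241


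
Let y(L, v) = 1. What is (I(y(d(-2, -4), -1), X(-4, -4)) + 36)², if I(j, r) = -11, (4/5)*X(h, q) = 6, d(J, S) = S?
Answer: 625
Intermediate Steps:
X(h, q) = 15/2 (X(h, q) = (5/4)*6 = 15/2)
(I(y(d(-2, -4), -1), X(-4, -4)) + 36)² = (-11 + 36)² = 25² = 625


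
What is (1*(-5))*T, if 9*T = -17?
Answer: 85/9 ≈ 9.4444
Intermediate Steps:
T = -17/9 (T = (⅑)*(-17) = -17/9 ≈ -1.8889)
(1*(-5))*T = (1*(-5))*(-17/9) = -5*(-17/9) = 85/9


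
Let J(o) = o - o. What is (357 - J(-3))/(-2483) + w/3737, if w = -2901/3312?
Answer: -1475257397/10243983984 ≈ -0.14401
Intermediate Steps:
w = -967/1104 (w = -2901*1/3312 = -967/1104 ≈ -0.87591)
J(o) = 0
(357 - J(-3))/(-2483) + w/3737 = (357 - 1*0)/(-2483) - 967/1104/3737 = (357 + 0)*(-1/2483) - 967/1104*1/3737 = 357*(-1/2483) - 967/4125648 = -357/2483 - 967/4125648 = -1475257397/10243983984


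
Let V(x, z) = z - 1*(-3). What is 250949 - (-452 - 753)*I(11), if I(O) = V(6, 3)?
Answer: 258179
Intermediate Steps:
V(x, z) = 3 + z (V(x, z) = z + 3 = 3 + z)
I(O) = 6 (I(O) = 3 + 3 = 6)
250949 - (-452 - 753)*I(11) = 250949 - (-452 - 753)*6 = 250949 - (-1205)*6 = 250949 - 1*(-7230) = 250949 + 7230 = 258179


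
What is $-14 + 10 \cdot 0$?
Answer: $-14$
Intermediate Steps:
$-14 + 10 \cdot 0 = -14 + 0 = -14$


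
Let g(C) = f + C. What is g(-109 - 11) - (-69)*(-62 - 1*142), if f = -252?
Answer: -14448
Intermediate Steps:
g(C) = -252 + C
g(-109 - 11) - (-69)*(-62 - 1*142) = (-252 + (-109 - 11)) - (-69)*(-62 - 1*142) = (-252 - 120) - (-69)*(-62 - 142) = -372 - (-69)*(-204) = -372 - 1*14076 = -372 - 14076 = -14448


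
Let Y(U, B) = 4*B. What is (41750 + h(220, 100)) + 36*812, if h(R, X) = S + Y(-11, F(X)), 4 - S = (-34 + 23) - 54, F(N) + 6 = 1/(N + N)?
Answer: 3551351/50 ≈ 71027.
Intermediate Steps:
F(N) = -6 + 1/(2*N) (F(N) = -6 + 1/(N + N) = -6 + 1/(2*N))
S = 69 (S = 4 - ((-34 + 23) - 54) = 4 - (-11 - 54) = 4 - 1*(-65) = 4 + 65 = 69)
h(R, X) = 45 + 2/X (h(R, X) = 69 + 4*(-6 + 1/(2*X)) = 69 + (-24 + 2/X) = 45 + 2/X)
(41750 + h(220, 100)) + 36*812 = (41750 + (45 + 2/100)) + 36*812 = (41750 + (45 + 2*(1/100))) + 29232 = (41750 + (45 + 1/50)) + 29232 = (41750 + 2251/50) + 29232 = 2089751/50 + 29232 = 3551351/50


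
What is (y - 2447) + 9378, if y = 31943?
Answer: 38874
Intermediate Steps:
(y - 2447) + 9378 = (31943 - 2447) + 9378 = 29496 + 9378 = 38874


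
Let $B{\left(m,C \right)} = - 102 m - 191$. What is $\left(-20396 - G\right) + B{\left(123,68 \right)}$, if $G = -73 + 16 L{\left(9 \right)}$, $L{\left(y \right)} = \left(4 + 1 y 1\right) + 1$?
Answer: $-33284$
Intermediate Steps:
$B{\left(m,C \right)} = -191 - 102 m$
$L{\left(y \right)} = 5 + y$ ($L{\left(y \right)} = \left(4 + y 1\right) + 1 = \left(4 + y\right) + 1 = 5 + y$)
$G = 151$ ($G = -73 + 16 \left(5 + 9\right) = -73 + 16 \cdot 14 = -73 + 224 = 151$)
$\left(-20396 - G\right) + B{\left(123,68 \right)} = \left(-20396 - 151\right) - 12737 = -20547 - 12737 = -33284$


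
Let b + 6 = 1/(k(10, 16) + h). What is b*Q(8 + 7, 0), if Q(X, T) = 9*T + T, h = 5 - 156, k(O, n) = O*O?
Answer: 0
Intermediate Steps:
k(O, n) = O**2
h = -151
Q(X, T) = 10*T
b = -307/51 (b = -6 + 1/(10**2 - 151) = -6 + 1/(100 - 151) = -6 + 1/(-51) = -6 - 1/51 = -307/51 ≈ -6.0196)
b*Q(8 + 7, 0) = -3070*0/51 = -307/51*0 = 0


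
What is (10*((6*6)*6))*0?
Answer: 0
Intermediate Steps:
(10*((6*6)*6))*0 = (10*(36*6))*0 = (10*216)*0 = 2160*0 = 0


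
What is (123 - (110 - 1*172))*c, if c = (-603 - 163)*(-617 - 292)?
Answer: 128814390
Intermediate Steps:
c = 696294 (c = -766*(-909) = 696294)
(123 - (110 - 1*172))*c = (123 - (110 - 1*172))*696294 = (123 - (110 - 172))*696294 = (123 - 1*(-62))*696294 = (123 + 62)*696294 = 185*696294 = 128814390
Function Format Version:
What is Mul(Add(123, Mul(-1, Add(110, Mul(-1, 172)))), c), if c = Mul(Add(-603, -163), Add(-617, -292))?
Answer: 128814390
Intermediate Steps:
c = 696294 (c = Mul(-766, -909) = 696294)
Mul(Add(123, Mul(-1, Add(110, Mul(-1, 172)))), c) = Mul(Add(123, Mul(-1, Add(110, Mul(-1, 172)))), 696294) = Mul(Add(123, Mul(-1, Add(110, -172))), 696294) = Mul(Add(123, Mul(-1, -62)), 696294) = Mul(Add(123, 62), 696294) = Mul(185, 696294) = 128814390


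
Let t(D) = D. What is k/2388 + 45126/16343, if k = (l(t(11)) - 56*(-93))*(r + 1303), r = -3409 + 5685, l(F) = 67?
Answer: 102883645021/13009028 ≈ 7908.6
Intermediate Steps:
r = 2276
k = 18879225 (k = (67 - 56*(-93))*(2276 + 1303) = (67 + 5208)*3579 = 5275*3579 = 18879225)
k/2388 + 45126/16343 = 18879225/2388 + 45126/16343 = 18879225*(1/2388) + 45126*(1/16343) = 6293075/796 + 45126/16343 = 102883645021/13009028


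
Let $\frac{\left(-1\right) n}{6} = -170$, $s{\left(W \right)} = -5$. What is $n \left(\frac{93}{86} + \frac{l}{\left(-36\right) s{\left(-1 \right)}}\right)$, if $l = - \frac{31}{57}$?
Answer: $\frac{8087869}{7353} \approx 1099.9$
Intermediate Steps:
$l = - \frac{31}{57}$ ($l = \left(-31\right) \frac{1}{57} = - \frac{31}{57} \approx -0.54386$)
$n = 1020$ ($n = \left(-6\right) \left(-170\right) = 1020$)
$n \left(\frac{93}{86} + \frac{l}{\left(-36\right) s{\left(-1 \right)}}\right) = 1020 \left(\frac{93}{86} - \frac{31}{57 \left(\left(-36\right) \left(-5\right)\right)}\right) = 1020 \left(93 \cdot \frac{1}{86} - \frac{31}{57 \cdot 180}\right) = 1020 \left(\frac{93}{86} - \frac{31}{10260}\right) = 1020 \cdot \frac{475757}{441180} = \frac{8087869}{7353}$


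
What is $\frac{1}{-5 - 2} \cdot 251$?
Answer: $- \frac{251}{7} \approx -35.857$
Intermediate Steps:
$\frac{1}{-5 - 2} \cdot 251 = \frac{1}{-7} \cdot 251 = \left(- \frac{1}{7}\right) 251 = - \frac{251}{7}$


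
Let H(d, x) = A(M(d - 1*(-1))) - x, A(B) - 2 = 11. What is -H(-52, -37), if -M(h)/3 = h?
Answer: -50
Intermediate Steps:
M(h) = -3*h
A(B) = 13 (A(B) = 2 + 11 = 13)
H(d, x) = 13 - x
-H(-52, -37) = -(13 - 1*(-37)) = -(13 + 37) = -1*50 = -50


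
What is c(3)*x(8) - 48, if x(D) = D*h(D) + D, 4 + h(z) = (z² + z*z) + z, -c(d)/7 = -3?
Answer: 22296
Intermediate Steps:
c(d) = 21 (c(d) = -7*(-3) = 21)
h(z) = -4 + z + 2*z² (h(z) = -4 + ((z² + z*z) + z) = -4 + ((z² + z²) + z) = -4 + (2*z² + z) = -4 + (z + 2*z²) = -4 + z + 2*z²)
x(D) = D + D*(-4 + D + 2*D²) (x(D) = D*(-4 + D + 2*D²) + D = D + D*(-4 + D + 2*D²))
c(3)*x(8) - 48 = 21*(8*(-3 + 8 + 2*8²)) - 48 = 21*(8*(-3 + 8 + 2*64)) - 48 = 21*(8*(-3 + 8 + 128)) - 48 = 21*(8*133) - 48 = 21*1064 - 48 = 22344 - 48 = 22296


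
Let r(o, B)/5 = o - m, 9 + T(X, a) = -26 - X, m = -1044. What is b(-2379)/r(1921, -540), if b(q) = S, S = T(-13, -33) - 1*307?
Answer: -329/14825 ≈ -0.022192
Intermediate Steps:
T(X, a) = -35 - X (T(X, a) = -9 + (-26 - X) = -35 - X)
r(o, B) = 5220 + 5*o (r(o, B) = 5*(o - 1*(-1044)) = 5*(o + 1044) = 5*(1044 + o) = 5220 + 5*o)
S = -329 (S = (-35 - 1*(-13)) - 1*307 = (-35 + 13) - 307 = -22 - 307 = -329)
b(q) = -329
b(-2379)/r(1921, -540) = -329/(5220 + 5*1921) = -329/(5220 + 9605) = -329/14825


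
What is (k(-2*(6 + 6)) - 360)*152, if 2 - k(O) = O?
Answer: -50768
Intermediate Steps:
k(O) = 2 - O
(k(-2*(6 + 6)) - 360)*152 = ((2 - (-2)*(6 + 6)) - 360)*152 = ((2 - (-2)*12) - 360)*152 = ((2 - 1*(-24)) - 360)*152 = ((2 + 24) - 360)*152 = (26 - 360)*152 = -334*152 = -50768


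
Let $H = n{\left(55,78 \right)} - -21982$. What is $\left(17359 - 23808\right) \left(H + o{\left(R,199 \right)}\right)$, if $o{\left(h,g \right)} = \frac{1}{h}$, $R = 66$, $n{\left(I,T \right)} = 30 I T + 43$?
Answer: $- \frac{64153691099}{66} \approx -9.7203 \cdot 10^{8}$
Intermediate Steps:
$n{\left(I,T \right)} = 43 + 30 I T$ ($n{\left(I,T \right)} = 30 I T + 43 = 43 + 30 I T$)
$H = 150725$ ($H = \left(43 + 30 \cdot 55 \cdot 78\right) - -21982 = \left(43 + 128700\right) + 21982 = 128743 + 21982 = 150725$)
$\left(17359 - 23808\right) \left(H + o{\left(R,199 \right)}\right) = \left(17359 - 23808\right) \left(150725 + \frac{1}{66}\right) = \left(17359 - 23808\right) \frac{9947851}{66} = \left(-6449\right) \frac{9947851}{66} = - \frac{64153691099}{66}$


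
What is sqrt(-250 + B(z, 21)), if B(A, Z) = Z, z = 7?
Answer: I*sqrt(229) ≈ 15.133*I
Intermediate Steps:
sqrt(-250 + B(z, 21)) = sqrt(-250 + 21) = sqrt(-229) = I*sqrt(229)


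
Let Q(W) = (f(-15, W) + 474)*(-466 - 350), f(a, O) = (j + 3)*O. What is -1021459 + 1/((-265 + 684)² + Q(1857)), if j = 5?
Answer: -12598388276022/12333719 ≈ -1.0215e+6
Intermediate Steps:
f(a, O) = 8*O (f(a, O) = (5 + 3)*O = 8*O)
Q(W) = -386784 - 6528*W (Q(W) = (8*W + 474)*(-466 - 350) = (474 + 8*W)*(-816) = -386784 - 6528*W)
-1021459 + 1/((-265 + 684)² + Q(1857)) = -1021459 + 1/((-265 + 684)² + (-386784 - 6528*1857)) = -1021459 + 1/(419² + (-386784 - 12122496)) = -1021459 + 1/(175561 - 12509280) = -1021459 + 1/(-12333719) = -1021459 - 1/12333719 = -12598388276022/12333719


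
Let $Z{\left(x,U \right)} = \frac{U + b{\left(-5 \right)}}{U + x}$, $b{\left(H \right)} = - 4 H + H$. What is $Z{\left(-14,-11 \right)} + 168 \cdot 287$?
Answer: $\frac{1205396}{25} \approx 48216.0$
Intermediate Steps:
$b{\left(H \right)} = - 3 H$
$Z{\left(x,U \right)} = \frac{15 + U}{U + x}$ ($Z{\left(x,U \right)} = \frac{U - -15}{U + x} = \frac{U + 15}{U + x} = \frac{15 + U}{U + x}$)
$Z{\left(-14,-11 \right)} + 168 \cdot 287 = \frac{15 - 11}{-11 - 14} + 168 \cdot 287 = \frac{1}{-25} \cdot 4 + 48216 = \left(- \frac{1}{25}\right) 4 + 48216 = - \frac{4}{25} + 48216 = \frac{1205396}{25}$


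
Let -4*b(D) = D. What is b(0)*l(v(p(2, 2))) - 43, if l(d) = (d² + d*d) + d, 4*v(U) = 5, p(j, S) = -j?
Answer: -43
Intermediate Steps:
v(U) = 5/4 (v(U) = (¼)*5 = 5/4)
b(D) = -D/4
l(d) = d + 2*d² (l(d) = (d² + d²) + d = 2*d² + d = d + 2*d²)
b(0)*l(v(p(2, 2))) - 43 = (-¼*0)*(5*(1 + 2*(5/4))/4) - 43 = 0*(5*(1 + 5/2)/4) - 43 = 0*((5/4)*(7/2)) - 43 = 0*(35/8) - 43 = 0 - 43 = -43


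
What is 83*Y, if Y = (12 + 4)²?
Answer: 21248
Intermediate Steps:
Y = 256 (Y = 16² = 256)
83*Y = 83*256 = 21248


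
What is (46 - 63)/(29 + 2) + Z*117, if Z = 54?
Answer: 195841/31 ≈ 6317.5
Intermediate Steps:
(46 - 63)/(29 + 2) + Z*117 = (46 - 63)/(29 + 2) + 54*117 = -17/31 + 6318 = 195841/31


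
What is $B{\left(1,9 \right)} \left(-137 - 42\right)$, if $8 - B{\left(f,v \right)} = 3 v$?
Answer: $3401$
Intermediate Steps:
$B{\left(f,v \right)} = 8 - 3 v$
$B{\left(1,9 \right)} \left(-137 - 42\right) = \left(8 - 27\right) \left(-137 - 42\right) = \left(8 - 27\right) \left(-179\right) = \left(-19\right) \left(-179\right) = 3401$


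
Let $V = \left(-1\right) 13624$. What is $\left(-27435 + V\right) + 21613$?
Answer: $-19446$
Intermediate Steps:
$V = -13624$
$\left(-27435 + V\right) + 21613 = \left(-27435 - 13624\right) + 21613 = -41059 + 21613 = -19446$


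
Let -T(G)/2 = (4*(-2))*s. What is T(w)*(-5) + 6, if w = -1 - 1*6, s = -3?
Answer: 246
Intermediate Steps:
w = -7 (w = -1 - 6 = -7)
T(G) = -48 (T(G) = -2*4*(-2)*(-3) = -(-16)*(-3) = -2*24 = -48)
T(w)*(-5) + 6 = -48*(-5) + 6 = 240 + 6 = 246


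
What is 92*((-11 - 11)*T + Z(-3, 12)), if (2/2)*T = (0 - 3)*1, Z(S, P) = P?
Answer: 7176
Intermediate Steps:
T = -3 (T = (0 - 3)*1 = -3*1 = -3)
92*((-11 - 11)*T + Z(-3, 12)) = 92*((-11 - 11)*(-3) + 12) = 92*(-22*(-3) + 12) = 92*(66 + 12) = 92*78 = 7176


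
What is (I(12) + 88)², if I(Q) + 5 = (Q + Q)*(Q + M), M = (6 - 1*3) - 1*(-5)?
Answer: 316969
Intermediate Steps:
M = 8 (M = (6 - 3) + 5 = 3 + 5 = 8)
I(Q) = -5 + 2*Q*(8 + Q) (I(Q) = -5 + (Q + Q)*(Q + 8) = -5 + (2*Q)*(8 + Q) = -5 + 2*Q*(8 + Q))
(I(12) + 88)² = ((-5 + 2*12² + 16*12) + 88)² = ((-5 + 2*144 + 192) + 88)² = ((-5 + 288 + 192) + 88)² = (475 + 88)² = 563² = 316969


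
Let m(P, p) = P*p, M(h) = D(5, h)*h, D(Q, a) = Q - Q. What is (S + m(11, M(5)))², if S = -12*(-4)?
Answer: 2304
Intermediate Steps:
D(Q, a) = 0
M(h) = 0 (M(h) = 0*h = 0)
S = 48
(S + m(11, M(5)))² = (48 + 11*0)² = (48 + 0)² = 48² = 2304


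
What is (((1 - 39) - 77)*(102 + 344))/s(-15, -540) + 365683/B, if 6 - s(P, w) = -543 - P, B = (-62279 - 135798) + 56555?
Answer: -1242323017/12595458 ≈ -98.633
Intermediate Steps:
B = -141522 (B = -198077 + 56555 = -141522)
s(P, w) = 549 + P (s(P, w) = 6 - (-543 - P) = 6 + (543 + P) = 549 + P)
(((1 - 39) - 77)*(102 + 344))/s(-15, -540) + 365683/B = (((1 - 39) - 77)*(102 + 344))/(549 - 15) + 365683/(-141522) = ((-38 - 77)*446)/534 + 365683*(-1/141522) = -115*446*(1/534) - 365683/141522 = -51290*1/534 - 365683/141522 = -25645/267 - 365683/141522 = -1242323017/12595458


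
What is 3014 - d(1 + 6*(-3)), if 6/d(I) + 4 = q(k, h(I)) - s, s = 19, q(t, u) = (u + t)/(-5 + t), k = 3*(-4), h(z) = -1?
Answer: 189899/63 ≈ 3014.3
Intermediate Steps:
k = -12
q(t, u) = (t + u)/(-5 + t)
d(I) = -17/63 (d(I) = 6/(-4 + ((-12 - 1)/(-5 - 12) - 1*19)) = 6/(-4 + (-13/(-17) - 19)) = 6/(-4 + (-1/17*(-13) - 19)) = 6/(-4 + (13/17 - 19)) = 6/(-4 - 310/17) = 6/(-378/17) = 6*(-17/378) = -17/63)
3014 - d(1 + 6*(-3)) = 3014 - 1*(-17/63) = 3014 + 17/63 = 189899/63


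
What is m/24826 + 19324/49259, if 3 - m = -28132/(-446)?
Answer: 106321567329/272707577282 ≈ 0.38987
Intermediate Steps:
m = -13397/223 (m = 3 - (-28132)/(-446) = 3 - (-28132)*(-1)/446 = 3 - 1*14066/223 = 3 - 14066/223 = -13397/223 ≈ -60.076)
m/24826 + 19324/49259 = -13397/223/24826 + 19324/49259 = -13397/223*1/24826 + 19324*(1/49259) = -13397/5536198 + 19324/49259 = 106321567329/272707577282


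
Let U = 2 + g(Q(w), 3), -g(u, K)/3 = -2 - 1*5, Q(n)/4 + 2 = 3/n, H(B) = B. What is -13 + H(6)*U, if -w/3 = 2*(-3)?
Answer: 125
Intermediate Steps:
w = 18 (w = -6*(-3) = -3*(-6) = 18)
Q(n) = -8 + 12/n (Q(n) = -8 + 4*(3/n) = -8 + 12/n)
g(u, K) = 21 (g(u, K) = -3*(-2 - 1*5) = -3*(-2 - 5) = -3*(-7) = 21)
U = 23 (U = 2 + 21 = 23)
-13 + H(6)*U = -13 + 6*23 = -13 + 138 = 125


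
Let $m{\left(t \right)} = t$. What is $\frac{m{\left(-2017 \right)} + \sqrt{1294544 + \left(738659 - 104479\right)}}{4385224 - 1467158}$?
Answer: $- \frac{2017}{2918066} + \frac{\sqrt{482181}}{1459033} \approx -0.00021528$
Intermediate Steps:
$\frac{m{\left(-2017 \right)} + \sqrt{1294544 + \left(738659 - 104479\right)}}{4385224 - 1467158} = \frac{-2017 + \sqrt{1294544 + \left(738659 - 104479\right)}}{4385224 - 1467158} = \frac{-2017 + \sqrt{1294544 + 634180}}{2918066} = \left(-2017 + \sqrt{1928724}\right) \frac{1}{2918066} = \left(-2017 + 2 \sqrt{482181}\right) \frac{1}{2918066} = - \frac{2017}{2918066} + \frac{\sqrt{482181}}{1459033}$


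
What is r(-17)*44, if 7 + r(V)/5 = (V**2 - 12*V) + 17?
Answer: 110660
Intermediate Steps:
r(V) = 50 - 60*V + 5*V**2 (r(V) = -35 + 5*((V**2 - 12*V) + 17) = -35 + 5*(17 + V**2 - 12*V) = -35 + (85 - 60*V + 5*V**2) = 50 - 60*V + 5*V**2)
r(-17)*44 = (50 - 60*(-17) + 5*(-17)**2)*44 = (50 + 1020 + 5*289)*44 = (50 + 1020 + 1445)*44 = 2515*44 = 110660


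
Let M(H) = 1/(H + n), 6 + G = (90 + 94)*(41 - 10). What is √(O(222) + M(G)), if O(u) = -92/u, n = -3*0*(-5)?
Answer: I*√121042614/17094 ≈ 0.64361*I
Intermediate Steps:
G = 5698 (G = -6 + (90 + 94)*(41 - 10) = -6 + 184*31 = -6 + 5704 = 5698)
n = 0 (n = 0*(-5) = 0)
M(H) = 1/H (M(H) = 1/(H + 0) = 1/H)
√(O(222) + M(G)) = √(-92/222 + 1/5698) = √(-92*1/222 + 1/5698) = √(-46/111 + 1/5698) = √(-7081/17094) = I*√121042614/17094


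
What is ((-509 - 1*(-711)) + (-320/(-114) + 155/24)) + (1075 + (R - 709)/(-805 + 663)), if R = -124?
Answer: 41834051/32376 ≈ 1292.1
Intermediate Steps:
((-509 - 1*(-711)) + (-320/(-114) + 155/24)) + (1075 + (R - 709)/(-805 + 663)) = ((-509 - 1*(-711)) + (-320/(-114) + 155/24)) + (1075 + (-124 - 709)/(-805 + 663)) = ((-509 + 711) + (-320*(-1/114) + 155*(1/24))) + (1075 - 833/(-142)) = (202 + (160/57 + 155/24)) + (1075 - 833*(-1/142)) = (202 + 4225/456) + (1075 + 833/142) = 96337/456 + 153483/142 = 41834051/32376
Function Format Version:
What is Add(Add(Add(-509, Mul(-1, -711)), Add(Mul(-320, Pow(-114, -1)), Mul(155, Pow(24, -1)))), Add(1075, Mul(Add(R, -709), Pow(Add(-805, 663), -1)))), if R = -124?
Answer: Rational(41834051, 32376) ≈ 1292.1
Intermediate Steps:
Add(Add(Add(-509, Mul(-1, -711)), Add(Mul(-320, Pow(-114, -1)), Mul(155, Pow(24, -1)))), Add(1075, Mul(Add(R, -709), Pow(Add(-805, 663), -1)))) = Add(Add(Add(-509, Mul(-1, -711)), Add(Mul(-320, Pow(-114, -1)), Mul(155, Pow(24, -1)))), Add(1075, Mul(Add(-124, -709), Pow(Add(-805, 663), -1)))) = Add(Add(Add(-509, 711), Add(Mul(-320, Rational(-1, 114)), Mul(155, Rational(1, 24)))), Add(1075, Mul(-833, Pow(-142, -1)))) = Add(Add(202, Add(Rational(160, 57), Rational(155, 24))), Add(1075, Mul(-833, Rational(-1, 142)))) = Add(Add(202, Rational(4225, 456)), Add(1075, Rational(833, 142))) = Add(Rational(96337, 456), Rational(153483, 142)) = Rational(41834051, 32376)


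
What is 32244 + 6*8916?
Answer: 85740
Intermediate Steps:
32244 + 6*8916 = 32244 + 53496 = 85740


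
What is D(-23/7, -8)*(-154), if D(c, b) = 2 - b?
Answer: -1540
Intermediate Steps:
D(-23/7, -8)*(-154) = (2 - 1*(-8))*(-154) = (2 + 8)*(-154) = 10*(-154) = -1540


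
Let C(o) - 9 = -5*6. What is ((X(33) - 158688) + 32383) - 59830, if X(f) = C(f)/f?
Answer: -2047492/11 ≈ -1.8614e+5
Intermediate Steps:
C(o) = -21 (C(o) = 9 - 5*6 = 9 - 30 = -21)
X(f) = -21/f
((X(33) - 158688) + 32383) - 59830 = ((-21/33 - 158688) + 32383) - 59830 = ((-21*1/33 - 158688) + 32383) - 59830 = ((-7/11 - 158688) + 32383) - 59830 = (-1745575/11 + 32383) - 59830 = -1389362/11 - 59830 = -2047492/11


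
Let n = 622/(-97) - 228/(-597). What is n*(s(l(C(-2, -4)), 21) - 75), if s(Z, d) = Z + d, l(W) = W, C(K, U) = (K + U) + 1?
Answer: 6867954/19303 ≈ 355.80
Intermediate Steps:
C(K, U) = 1 + K + U
n = -116406/19303 (n = 622*(-1/97) - 228*(-1/597) = -622/97 + 76/199 = -116406/19303 ≈ -6.0305)
n*(s(l(C(-2, -4)), 21) - 75) = -116406*(((1 - 2 - 4) + 21) - 75)/19303 = -116406*((-5 + 21) - 75)/19303 = -116406*(16 - 75)/19303 = -116406/19303*(-59) = 6867954/19303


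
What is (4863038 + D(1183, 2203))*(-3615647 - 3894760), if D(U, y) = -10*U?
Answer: -36434546521656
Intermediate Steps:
(4863038 + D(1183, 2203))*(-3615647 - 3894760) = (4863038 - 10*1183)*(-3615647 - 3894760) = (4863038 - 11830)*(-7510407) = 4851208*(-7510407) = -36434546521656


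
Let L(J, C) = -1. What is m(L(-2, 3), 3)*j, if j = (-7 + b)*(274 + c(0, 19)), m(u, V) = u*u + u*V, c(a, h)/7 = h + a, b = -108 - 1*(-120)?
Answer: -4070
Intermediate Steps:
b = 12 (b = -108 + 120 = 12)
c(a, h) = 7*a + 7*h (c(a, h) = 7*(h + a) = 7*(a + h) = 7*a + 7*h)
m(u, V) = u**2 + V*u
j = 2035 (j = (-7 + 12)*(274 + (7*0 + 7*19)) = 5*(274 + (0 + 133)) = 5*(274 + 133) = 5*407 = 2035)
m(L(-2, 3), 3)*j = -(3 - 1)*2035 = -1*2*2035 = -2*2035 = -4070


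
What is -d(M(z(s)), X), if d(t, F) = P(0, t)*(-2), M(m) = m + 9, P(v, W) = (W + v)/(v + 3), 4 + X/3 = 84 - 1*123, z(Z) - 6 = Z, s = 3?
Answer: 12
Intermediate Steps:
z(Z) = 6 + Z
X = -129 (X = -12 + 3*(84 - 1*123) = -12 + 3*(84 - 123) = -12 + 3*(-39) = -12 - 117 = -129)
P(v, W) = (W + v)/(3 + v)
M(m) = 9 + m
d(t, F) = -2*t/3 (d(t, F) = ((t + 0)/(3 + 0))*(-2) = (t/3)*(-2) = -2*t/3)
-d(M(z(s)), X) = -(-2)*(9 + (6 + 3))/3 = -(-2)*(9 + 9)/3 = -(-2)*18/3 = -1*(-12) = 12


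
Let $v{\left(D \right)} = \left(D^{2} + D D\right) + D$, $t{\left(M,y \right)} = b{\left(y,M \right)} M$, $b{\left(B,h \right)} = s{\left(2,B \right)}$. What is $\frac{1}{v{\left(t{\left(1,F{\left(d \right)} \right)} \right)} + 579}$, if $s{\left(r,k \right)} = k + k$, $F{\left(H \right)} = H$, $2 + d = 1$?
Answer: $\frac{1}{585} \approx 0.0017094$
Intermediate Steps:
$d = -1$ ($d = -2 + 1 = -1$)
$s{\left(r,k \right)} = 2 k$
$b{\left(B,h \right)} = 2 B$
$t{\left(M,y \right)} = 2 M y$ ($t{\left(M,y \right)} = 2 y M = 2 M y$)
$v{\left(D \right)} = D + 2 D^{2}$ ($v{\left(D \right)} = \left(D^{2} + D^{2}\right) + D = 2 D^{2} + D = D + 2 D^{2}$)
$\frac{1}{v{\left(t{\left(1,F{\left(d \right)} \right)} \right)} + 579} = \frac{1}{2 \cdot 1 \left(-1\right) \left(1 + 2 \cdot 2 \cdot 1 \left(-1\right)\right) + 579} = \frac{1}{- 2 \left(1 + 2 \left(-2\right)\right) + 579} = \frac{1}{- 2 \left(1 - 4\right) + 579} = \frac{1}{\left(-2\right) \left(-3\right) + 579} = \frac{1}{6 + 579} = \frac{1}{585}$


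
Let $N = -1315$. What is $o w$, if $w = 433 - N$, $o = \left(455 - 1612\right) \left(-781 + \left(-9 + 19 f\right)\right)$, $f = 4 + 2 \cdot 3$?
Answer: $1213461600$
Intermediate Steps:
$f = 10$ ($f = 4 + 6 = 10$)
$o = 694200$ ($o = \left(455 - 1612\right) \left(-781 + \left(-9 + 19 \cdot 10\right)\right) = - 1157 \left(-781 + \left(-9 + 190\right)\right) = - 1157 \left(-781 + 181\right) = \left(-1157\right) \left(-600\right) = 694200$)
$w = 1748$ ($w = 433 - -1315 = 433 + 1315 = 1748$)
$o w = 694200 \cdot 1748 = 1213461600$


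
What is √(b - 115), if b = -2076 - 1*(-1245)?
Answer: I*√946 ≈ 30.757*I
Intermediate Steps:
b = -831 (b = -2076 + 1245 = -831)
√(b - 115) = √(-831 - 115) = √(-946) = I*√946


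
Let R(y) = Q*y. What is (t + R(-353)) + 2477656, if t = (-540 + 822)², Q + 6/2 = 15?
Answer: 2552944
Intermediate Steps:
Q = 12 (Q = -3 + 15 = 12)
R(y) = 12*y
t = 79524 (t = 282² = 79524)
(t + R(-353)) + 2477656 = (79524 + 12*(-353)) + 2477656 = (79524 - 4236) + 2477656 = 75288 + 2477656 = 2552944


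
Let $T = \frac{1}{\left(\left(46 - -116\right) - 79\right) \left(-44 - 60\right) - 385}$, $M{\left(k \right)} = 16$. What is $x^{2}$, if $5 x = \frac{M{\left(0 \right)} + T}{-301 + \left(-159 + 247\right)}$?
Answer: $\frac{20814121441}{92219625641025} \approx 0.0002257$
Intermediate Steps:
$T = - \frac{1}{9017}$ ($T = \frac{1}{\left(\left(46 + 116\right) - 79\right) \left(-104\right) - 385} = \frac{1}{\left(162 - 79\right) \left(-104\right) - 385} = \frac{1}{83 \left(-104\right) - 385} = \frac{1}{-8632 - 385} = \frac{1}{-9017} = - \frac{1}{9017} \approx -0.0001109$)
$x = - \frac{144271}{9603105}$ ($x = \frac{\left(16 - \frac{1}{9017}\right) \frac{1}{-301 + \left(-159 + 247\right)}}{5} = \frac{\frac{144271}{9017} \frac{1}{-301 + 88}}{5} = \frac{\frac{144271}{9017} \frac{1}{-213}}{5} = \frac{\frac{144271}{9017} \left(- \frac{1}{213}\right)}{5} = \frac{1}{5} \left(- \frac{144271}{1920621}\right) = - \frac{144271}{9603105} \approx -0.015023$)
$x^{2} = \left(- \frac{144271}{9603105}\right)^{2} = \frac{20814121441}{92219625641025}$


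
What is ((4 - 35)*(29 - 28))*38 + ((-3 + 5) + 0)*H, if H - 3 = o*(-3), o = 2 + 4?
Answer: -1208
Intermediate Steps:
o = 6
H = -15 (H = 3 + 6*(-3) = 3 - 18 = -15)
((4 - 35)*(29 - 28))*38 + ((-3 + 5) + 0)*H = ((4 - 35)*(29 - 28))*38 + ((-3 + 5) + 0)*(-15) = -31*1*38 + (2 + 0)*(-15) = -31*38 + 2*(-15) = -1178 - 30 = -1208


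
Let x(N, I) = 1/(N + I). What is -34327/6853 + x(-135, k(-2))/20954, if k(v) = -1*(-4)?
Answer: -94226729351/18811306822 ≈ -5.0090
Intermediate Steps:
k(v) = 4
x(N, I) = 1/(I + N)
-34327/6853 + x(-135, k(-2))/20954 = -34327/6853 + 1/((4 - 135)*20954) = -34327*1/6853 + (1/20954)/(-131) = -34327/6853 - 1/131*1/20954 = -34327/6853 - 1/2744974 = -94226729351/18811306822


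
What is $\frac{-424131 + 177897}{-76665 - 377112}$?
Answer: $\frac{82078}{151259} \approx 0.54263$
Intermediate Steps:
$\frac{-424131 + 177897}{-76665 - 377112} = - \frac{246234}{-453777} = \left(-246234\right) \left(- \frac{1}{453777}\right) = \frac{82078}{151259}$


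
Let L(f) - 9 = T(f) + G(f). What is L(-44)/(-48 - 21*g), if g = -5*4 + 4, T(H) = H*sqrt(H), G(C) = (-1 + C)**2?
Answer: 113/16 - 11*I*sqrt(11)/36 ≈ 7.0625 - 1.0134*I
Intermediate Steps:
T(H) = H**(3/2)
L(f) = 9 + f**(3/2) + (-1 + f)**2 (L(f) = 9 + (f**(3/2) + (-1 + f)**2) = 9 + f**(3/2) + (-1 + f)**2)
g = -16 (g = -20 + 4 = -16)
L(-44)/(-48 - 21*g) = (9 + (-44)**(3/2) + (-1 - 44)**2)/(-48 - 21*(-16)) = (9 - 88*I*sqrt(11) + (-45)**2)/(-48 + 336) = (9 - 88*I*sqrt(11) + 2025)/288 = (2034 - 88*I*sqrt(11))*(1/288) = 113/16 - 11*I*sqrt(11)/36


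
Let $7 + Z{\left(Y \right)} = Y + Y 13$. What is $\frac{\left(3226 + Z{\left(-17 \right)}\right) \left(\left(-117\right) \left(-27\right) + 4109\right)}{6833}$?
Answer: $\frac{21665908}{6833} \approx 3170.8$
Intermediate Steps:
$Z{\left(Y \right)} = -7 + 14 Y$ ($Z{\left(Y \right)} = -7 + \left(Y + Y 13\right) = -7 + \left(Y + 13 Y\right) = -7 + 14 Y$)
$\frac{\left(3226 + Z{\left(-17 \right)}\right) \left(\left(-117\right) \left(-27\right) + 4109\right)}{6833} = \frac{\left(3226 + \left(-7 + 14 \left(-17\right)\right)\right) \left(\left(-117\right) \left(-27\right) + 4109\right)}{6833} = \left(3226 - 245\right) \left(3159 + 4109\right) \frac{1}{6833} = \left(3226 - 245\right) 7268 \cdot \frac{1}{6833} = 2981 \cdot 7268 \cdot \frac{1}{6833} = 21665908 \cdot \frac{1}{6833} = \frac{21665908}{6833}$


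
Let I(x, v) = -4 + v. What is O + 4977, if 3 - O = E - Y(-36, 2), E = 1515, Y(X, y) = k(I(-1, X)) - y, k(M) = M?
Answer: 3423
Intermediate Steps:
Y(X, y) = -4 + X - y (Y(X, y) = (-4 + X) - y = -4 + X - y)
O = -1554 (O = 3 - (1515 - (-4 - 36 - 1*2)) = 3 - (1515 - (-4 - 36 - 2)) = 3 - (1515 - 1*(-42)) = 3 - (1515 + 42) = 3 - 1*1557 = 3 - 1557 = -1554)
O + 4977 = -1554 + 4977 = 3423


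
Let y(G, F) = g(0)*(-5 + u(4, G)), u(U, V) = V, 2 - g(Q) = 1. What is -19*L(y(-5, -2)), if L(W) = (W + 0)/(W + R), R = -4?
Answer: -95/7 ≈ -13.571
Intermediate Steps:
g(Q) = 1 (g(Q) = 2 - 1*1 = 2 - 1 = 1)
y(G, F) = -5 + G (y(G, F) = 1*(-5 + G) = -5 + G)
L(W) = W/(-4 + W) (L(W) = (W + 0)/(W - 4) = W/(-4 + W))
-19*L(y(-5, -2)) = -19*(-5 - 5)/(-4 + (-5 - 5)) = -(-190)/(-4 - 10) = -(-190)/(-14) = -(-190)*(-1)/14 = -19*5/7 = -95/7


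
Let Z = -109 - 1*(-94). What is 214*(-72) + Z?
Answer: -15423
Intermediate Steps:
Z = -15 (Z = -109 + 94 = -15)
214*(-72) + Z = 214*(-72) - 15 = -15408 - 15 = -15423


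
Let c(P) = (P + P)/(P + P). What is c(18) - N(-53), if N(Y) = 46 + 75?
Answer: -120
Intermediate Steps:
N(Y) = 121
c(P) = 1 (c(P) = (2*P)/((2*P)) = (2*P)*(1/(2*P)) = 1)
c(18) - N(-53) = 1 - 1*121 = 1 - 121 = -120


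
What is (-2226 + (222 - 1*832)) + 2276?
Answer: -560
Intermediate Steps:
(-2226 + (222 - 1*832)) + 2276 = (-2226 + (222 - 832)) + 2276 = (-2226 - 610) + 2276 = -2836 + 2276 = -560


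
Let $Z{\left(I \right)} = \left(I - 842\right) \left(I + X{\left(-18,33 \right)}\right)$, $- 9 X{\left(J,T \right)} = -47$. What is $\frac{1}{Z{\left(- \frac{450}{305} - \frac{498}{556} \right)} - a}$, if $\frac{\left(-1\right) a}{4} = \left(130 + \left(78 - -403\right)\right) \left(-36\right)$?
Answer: $- \frac{2588163876}{233947784273509} \approx -1.1063 \cdot 10^{-5}$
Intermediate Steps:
$X{\left(J,T \right)} = \frac{47}{9}$ ($X{\left(J,T \right)} = \left(- \frac{1}{9}\right) \left(-47\right) = \frac{47}{9}$)
$a = 87984$ ($a = - 4 \left(130 + \left(78 - -403\right)\right) \left(-36\right) = - 4 \left(130 + \left(78 + 403\right)\right) \left(-36\right) = - 4 \left(130 + 481\right) \left(-36\right) = - 4 \cdot 611 \left(-36\right) = \left(-4\right) \left(-21996\right) = 87984$)
$Z{\left(I \right)} = \left(-842 + I\right) \left(\frac{47}{9} + I\right)$ ($Z{\left(I \right)} = \left(I - 842\right) \left(I + \frac{47}{9}\right) = \left(-842 + I\right) \left(\frac{47}{9} + I\right)$)
$\frac{1}{Z{\left(- \frac{450}{305} - \frac{498}{556} \right)} - a} = \frac{1}{\left(- \frac{39574}{9} + \left(- \frac{450}{305} - \frac{498}{556}\right)^{2} - \frac{7531 \left(- \frac{450}{305} - \frac{498}{556}\right)}{9}\right) - 87984} = \frac{1}{\left(- \frac{39574}{9} + \left(\left(-450\right) \frac{1}{305} - \frac{249}{278}\right)^{2} - \frac{7531 \left(\left(-450\right) \frac{1}{305} - \frac{249}{278}\right)}{9}\right) - 87984} = \frac{1}{\left(- \frac{39574}{9} + \left(- \frac{90}{61} - \frac{249}{278}\right)^{2} - \frac{7531 \left(- \frac{90}{61} - \frac{249}{278}\right)}{9}\right) - 87984} = \frac{1}{\left(- \frac{39574}{9} + \left(- \frac{40209}{16958}\right)^{2} - - \frac{100937993}{50874}\right) - 87984} = \frac{1}{\left(- \frac{39574}{9} + \frac{1616763681}{287573764} + \frac{100937993}{50874}\right) - 87984} = \frac{1}{- \frac{6230773807525}{2588163876} - 87984} = \frac{1}{- \frac{233947784273509}{2588163876}} = - \frac{2588163876}{233947784273509}$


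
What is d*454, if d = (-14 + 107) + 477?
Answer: 258780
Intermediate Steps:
d = 570 (d = 93 + 477 = 570)
d*454 = 570*454 = 258780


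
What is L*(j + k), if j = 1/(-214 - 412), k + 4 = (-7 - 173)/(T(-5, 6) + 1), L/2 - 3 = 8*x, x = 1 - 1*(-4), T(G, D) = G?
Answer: 1103595/313 ≈ 3525.9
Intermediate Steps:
x = 5 (x = 1 + 4 = 5)
L = 86 (L = 6 + 2*(8*5) = 6 + 2*40 = 6 + 80 = 86)
k = 41 (k = -4 + (-7 - 173)/(-5 + 1) = -4 - 180/(-4) = -4 - 180*(-¼) = -4 + 45 = 41)
j = -1/626 (j = 1/(-626) = -1/626 ≈ -0.0015974)
L*(j + k) = 86*(-1/626 + 41) = 86*(25665/626) = 1103595/313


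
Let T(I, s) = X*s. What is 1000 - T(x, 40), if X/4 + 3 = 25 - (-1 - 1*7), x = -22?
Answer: -3800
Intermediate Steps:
X = 120 (X = -12 + 4*(25 - (-1 - 1*7)) = -12 + 4*(25 - (-1 - 7)) = -12 + 4*(25 - 1*(-8)) = -12 + 4*(25 + 8) = -12 + 4*33 = -12 + 132 = 120)
T(I, s) = 120*s
1000 - T(x, 40) = 1000 - 120*40 = 1000 - 1*4800 = 1000 - 4800 = -3800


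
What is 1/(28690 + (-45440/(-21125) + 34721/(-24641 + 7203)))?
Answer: 73675550/2113763309819 ≈ 3.4855e-5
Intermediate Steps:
1/(28690 + (-45440/(-21125) + 34721/(-24641 + 7203))) = 1/(28690 + (-45440*(-1/21125) + 34721/(-17438))) = 1/(28690 + (9088/4225 + 34721*(-1/17438))) = 1/(28690 + (9088/4225 - 34721/17438)) = 1/(28690 + 11780319/73675550) = 1/(2113763309819/73675550) = 73675550/2113763309819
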